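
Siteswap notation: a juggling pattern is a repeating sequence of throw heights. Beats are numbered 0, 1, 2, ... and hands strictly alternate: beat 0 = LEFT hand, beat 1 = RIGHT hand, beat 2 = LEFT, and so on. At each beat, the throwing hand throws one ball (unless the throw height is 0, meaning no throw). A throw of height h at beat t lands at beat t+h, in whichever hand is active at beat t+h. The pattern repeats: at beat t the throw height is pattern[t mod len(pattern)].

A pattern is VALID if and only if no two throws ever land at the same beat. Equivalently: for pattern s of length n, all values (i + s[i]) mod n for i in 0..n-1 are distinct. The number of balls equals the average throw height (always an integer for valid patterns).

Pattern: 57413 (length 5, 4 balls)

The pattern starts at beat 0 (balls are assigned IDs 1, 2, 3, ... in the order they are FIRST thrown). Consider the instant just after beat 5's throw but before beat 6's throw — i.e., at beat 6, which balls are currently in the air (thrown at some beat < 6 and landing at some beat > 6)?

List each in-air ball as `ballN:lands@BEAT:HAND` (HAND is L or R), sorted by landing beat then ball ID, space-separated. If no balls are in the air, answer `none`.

Answer: ball4:lands@7:R ball2:lands@8:L ball1:lands@10:L

Derivation:
Beat 0 (L): throw ball1 h=5 -> lands@5:R; in-air after throw: [b1@5:R]
Beat 1 (R): throw ball2 h=7 -> lands@8:L; in-air after throw: [b1@5:R b2@8:L]
Beat 2 (L): throw ball3 h=4 -> lands@6:L; in-air after throw: [b1@5:R b3@6:L b2@8:L]
Beat 3 (R): throw ball4 h=1 -> lands@4:L; in-air after throw: [b4@4:L b1@5:R b3@6:L b2@8:L]
Beat 4 (L): throw ball4 h=3 -> lands@7:R; in-air after throw: [b1@5:R b3@6:L b4@7:R b2@8:L]
Beat 5 (R): throw ball1 h=5 -> lands@10:L; in-air after throw: [b3@6:L b4@7:R b2@8:L b1@10:L]
Beat 6 (L): throw ball3 h=7 -> lands@13:R; in-air after throw: [b4@7:R b2@8:L b1@10:L b3@13:R]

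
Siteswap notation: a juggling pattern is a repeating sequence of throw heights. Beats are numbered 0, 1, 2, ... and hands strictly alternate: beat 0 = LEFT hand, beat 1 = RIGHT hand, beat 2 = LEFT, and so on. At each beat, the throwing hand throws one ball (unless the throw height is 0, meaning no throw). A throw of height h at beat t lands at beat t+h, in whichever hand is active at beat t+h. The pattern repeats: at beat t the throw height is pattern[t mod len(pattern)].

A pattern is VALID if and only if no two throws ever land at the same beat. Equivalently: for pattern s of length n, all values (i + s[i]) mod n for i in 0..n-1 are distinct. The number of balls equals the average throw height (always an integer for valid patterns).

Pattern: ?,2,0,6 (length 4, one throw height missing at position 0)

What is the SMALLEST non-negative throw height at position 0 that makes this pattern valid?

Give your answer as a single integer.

i=0: s[i]=? (unknown)
i=1: (1 + 2) mod 4 = 3
i=2: (2 + 0) mod 4 = 2
i=3: (3 + 6) mod 4 = 1
Known residues: [1, 2, 3]; need a permutation of 0..3, so missing residue r = 0
Need (0 + s) mod 4 = 0; smallest s = (0 - 0) mod 4 = 0

Answer: 0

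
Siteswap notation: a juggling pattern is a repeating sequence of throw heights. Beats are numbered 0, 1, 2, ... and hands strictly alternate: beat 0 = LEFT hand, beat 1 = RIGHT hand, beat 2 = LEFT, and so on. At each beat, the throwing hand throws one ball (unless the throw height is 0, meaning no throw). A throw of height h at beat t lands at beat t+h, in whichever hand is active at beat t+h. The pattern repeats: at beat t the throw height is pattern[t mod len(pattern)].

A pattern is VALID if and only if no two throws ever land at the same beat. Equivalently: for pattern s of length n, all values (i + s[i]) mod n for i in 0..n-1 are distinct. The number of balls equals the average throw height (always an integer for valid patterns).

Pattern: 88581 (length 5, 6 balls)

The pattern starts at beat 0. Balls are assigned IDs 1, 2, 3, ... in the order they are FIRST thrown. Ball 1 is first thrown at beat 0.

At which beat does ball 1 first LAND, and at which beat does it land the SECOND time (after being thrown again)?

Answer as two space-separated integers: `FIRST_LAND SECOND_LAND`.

Answer: 8 16

Derivation:
Beat 0 (L): throw ball1 h=8 -> lands@8:L; in-air after throw: [b1@8:L]
Beat 1 (R): throw ball2 h=8 -> lands@9:R; in-air after throw: [b1@8:L b2@9:R]
Beat 2 (L): throw ball3 h=5 -> lands@7:R; in-air after throw: [b3@7:R b1@8:L b2@9:R]
Beat 3 (R): throw ball4 h=8 -> lands@11:R; in-air after throw: [b3@7:R b1@8:L b2@9:R b4@11:R]
Beat 4 (L): throw ball5 h=1 -> lands@5:R; in-air after throw: [b5@5:R b3@7:R b1@8:L b2@9:R b4@11:R]
Beat 5 (R): throw ball5 h=8 -> lands@13:R; in-air after throw: [b3@7:R b1@8:L b2@9:R b4@11:R b5@13:R]
Beat 6 (L): throw ball6 h=8 -> lands@14:L; in-air after throw: [b3@7:R b1@8:L b2@9:R b4@11:R b5@13:R b6@14:L]
Beat 7 (R): throw ball3 h=5 -> lands@12:L; in-air after throw: [b1@8:L b2@9:R b4@11:R b3@12:L b5@13:R b6@14:L]
Beat 8 (L): throw ball1 h=8 -> lands@16:L; in-air after throw: [b2@9:R b4@11:R b3@12:L b5@13:R b6@14:L b1@16:L]
Beat 9 (R): throw ball2 h=1 -> lands@10:L; in-air after throw: [b2@10:L b4@11:R b3@12:L b5@13:R b6@14:L b1@16:L]
Beat 10 (L): throw ball2 h=8 -> lands@18:L; in-air after throw: [b4@11:R b3@12:L b5@13:R b6@14:L b1@16:L b2@18:L]
Beat 11 (R): throw ball4 h=8 -> lands@19:R; in-air after throw: [b3@12:L b5@13:R b6@14:L b1@16:L b2@18:L b4@19:R]
Beat 12 (L): throw ball3 h=5 -> lands@17:R; in-air after throw: [b5@13:R b6@14:L b1@16:L b3@17:R b2@18:L b4@19:R]
Beat 13 (R): throw ball5 h=8 -> lands@21:R; in-air after throw: [b6@14:L b1@16:L b3@17:R b2@18:L b4@19:R b5@21:R]
Beat 14 (L): throw ball6 h=1 -> lands@15:R; in-air after throw: [b6@15:R b1@16:L b3@17:R b2@18:L b4@19:R b5@21:R]
Beat 15 (R): throw ball6 h=8 -> lands@23:R; in-air after throw: [b1@16:L b3@17:R b2@18:L b4@19:R b5@21:R b6@23:R]
Beat 16 (L): throw ball1 h=8 -> lands@24:L; in-air after throw: [b3@17:R b2@18:L b4@19:R b5@21:R b6@23:R b1@24:L]
Ball 1: thrown@0 h=8 -> first land @8; rethrown@8 h=8 -> second land @16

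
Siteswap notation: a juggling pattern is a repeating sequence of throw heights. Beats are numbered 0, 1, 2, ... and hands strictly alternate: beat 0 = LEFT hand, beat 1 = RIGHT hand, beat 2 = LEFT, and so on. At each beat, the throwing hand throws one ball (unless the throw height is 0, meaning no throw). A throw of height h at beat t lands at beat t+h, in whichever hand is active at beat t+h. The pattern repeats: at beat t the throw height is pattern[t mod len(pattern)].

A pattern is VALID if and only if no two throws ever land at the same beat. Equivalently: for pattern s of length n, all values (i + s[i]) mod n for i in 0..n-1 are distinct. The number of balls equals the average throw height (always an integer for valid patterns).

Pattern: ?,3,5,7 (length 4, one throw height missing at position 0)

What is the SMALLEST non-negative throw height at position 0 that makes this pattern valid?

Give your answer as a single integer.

Answer: 1

Derivation:
i=0: s[i]=? (unknown)
i=1: (1 + 3) mod 4 = 0
i=2: (2 + 5) mod 4 = 3
i=3: (3 + 7) mod 4 = 2
Known residues: [0, 2, 3]; need a permutation of 0..3, so missing residue r = 1
Need (0 + s) mod 4 = 1; smallest s = (1 - 0) mod 4 = 1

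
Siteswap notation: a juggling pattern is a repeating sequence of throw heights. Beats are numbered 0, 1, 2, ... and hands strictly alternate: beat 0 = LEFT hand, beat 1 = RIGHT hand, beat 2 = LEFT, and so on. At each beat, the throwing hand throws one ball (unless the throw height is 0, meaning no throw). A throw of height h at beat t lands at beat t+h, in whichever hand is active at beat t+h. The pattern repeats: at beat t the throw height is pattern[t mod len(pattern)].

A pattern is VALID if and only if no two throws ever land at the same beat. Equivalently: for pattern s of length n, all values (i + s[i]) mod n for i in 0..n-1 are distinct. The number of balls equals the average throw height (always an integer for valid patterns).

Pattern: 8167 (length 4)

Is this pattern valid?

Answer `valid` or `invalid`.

Answer: invalid

Derivation:
i=0: (i + s[i]) mod n = (0 + 8) mod 4 = 0
i=1: (i + s[i]) mod n = (1 + 1) mod 4 = 2
i=2: (i + s[i]) mod n = (2 + 6) mod 4 = 0
i=3: (i + s[i]) mod n = (3 + 7) mod 4 = 2
Residues: [0, 2, 0, 2], distinct: False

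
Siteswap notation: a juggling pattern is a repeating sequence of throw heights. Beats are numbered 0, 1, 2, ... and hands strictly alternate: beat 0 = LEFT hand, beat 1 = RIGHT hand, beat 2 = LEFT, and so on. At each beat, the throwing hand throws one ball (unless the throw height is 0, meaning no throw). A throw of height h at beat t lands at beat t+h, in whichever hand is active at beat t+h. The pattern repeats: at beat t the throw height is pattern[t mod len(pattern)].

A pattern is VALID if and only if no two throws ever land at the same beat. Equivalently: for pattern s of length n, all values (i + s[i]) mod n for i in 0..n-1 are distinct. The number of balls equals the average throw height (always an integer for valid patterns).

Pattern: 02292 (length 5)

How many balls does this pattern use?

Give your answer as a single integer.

Pattern = [0, 2, 2, 9, 2], length n = 5
  position 0: throw height = 0, running sum = 0
  position 1: throw height = 2, running sum = 2
  position 2: throw height = 2, running sum = 4
  position 3: throw height = 9, running sum = 13
  position 4: throw height = 2, running sum = 15
Total sum = 15; balls = sum / n = 15 / 5 = 3

Answer: 3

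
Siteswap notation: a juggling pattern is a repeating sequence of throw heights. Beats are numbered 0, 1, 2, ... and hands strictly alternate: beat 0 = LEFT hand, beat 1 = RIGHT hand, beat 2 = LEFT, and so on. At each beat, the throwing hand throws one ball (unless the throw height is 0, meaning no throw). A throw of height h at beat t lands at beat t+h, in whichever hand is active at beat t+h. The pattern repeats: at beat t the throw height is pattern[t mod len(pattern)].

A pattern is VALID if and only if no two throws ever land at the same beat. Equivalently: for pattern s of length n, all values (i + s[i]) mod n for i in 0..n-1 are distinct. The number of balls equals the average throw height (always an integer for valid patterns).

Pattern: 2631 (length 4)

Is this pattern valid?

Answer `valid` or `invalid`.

i=0: (i + s[i]) mod n = (0 + 2) mod 4 = 2
i=1: (i + s[i]) mod n = (1 + 6) mod 4 = 3
i=2: (i + s[i]) mod n = (2 + 3) mod 4 = 1
i=3: (i + s[i]) mod n = (3 + 1) mod 4 = 0
Residues: [2, 3, 1, 0], distinct: True

Answer: valid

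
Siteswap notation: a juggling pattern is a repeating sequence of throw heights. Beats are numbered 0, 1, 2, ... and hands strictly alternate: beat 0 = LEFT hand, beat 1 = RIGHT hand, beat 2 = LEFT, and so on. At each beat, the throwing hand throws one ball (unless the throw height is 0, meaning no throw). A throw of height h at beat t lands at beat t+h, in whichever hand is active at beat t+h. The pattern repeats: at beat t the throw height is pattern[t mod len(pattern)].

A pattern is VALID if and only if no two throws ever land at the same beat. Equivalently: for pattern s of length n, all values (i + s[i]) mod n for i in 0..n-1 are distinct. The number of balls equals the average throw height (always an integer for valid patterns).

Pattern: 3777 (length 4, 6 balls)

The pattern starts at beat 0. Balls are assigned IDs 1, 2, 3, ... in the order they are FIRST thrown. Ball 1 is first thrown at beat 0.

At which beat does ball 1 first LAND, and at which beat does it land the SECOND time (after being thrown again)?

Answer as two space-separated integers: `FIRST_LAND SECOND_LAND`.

Answer: 3 10

Derivation:
Beat 0 (L): throw ball1 h=3 -> lands@3:R; in-air after throw: [b1@3:R]
Beat 1 (R): throw ball2 h=7 -> lands@8:L; in-air after throw: [b1@3:R b2@8:L]
Beat 2 (L): throw ball3 h=7 -> lands@9:R; in-air after throw: [b1@3:R b2@8:L b3@9:R]
Beat 3 (R): throw ball1 h=7 -> lands@10:L; in-air after throw: [b2@8:L b3@9:R b1@10:L]
Beat 4 (L): throw ball4 h=3 -> lands@7:R; in-air after throw: [b4@7:R b2@8:L b3@9:R b1@10:L]
Beat 5 (R): throw ball5 h=7 -> lands@12:L; in-air after throw: [b4@7:R b2@8:L b3@9:R b1@10:L b5@12:L]
Beat 6 (L): throw ball6 h=7 -> lands@13:R; in-air after throw: [b4@7:R b2@8:L b3@9:R b1@10:L b5@12:L b6@13:R]
Beat 7 (R): throw ball4 h=7 -> lands@14:L; in-air after throw: [b2@8:L b3@9:R b1@10:L b5@12:L b6@13:R b4@14:L]
Beat 8 (L): throw ball2 h=3 -> lands@11:R; in-air after throw: [b3@9:R b1@10:L b2@11:R b5@12:L b6@13:R b4@14:L]
Beat 9 (R): throw ball3 h=7 -> lands@16:L; in-air after throw: [b1@10:L b2@11:R b5@12:L b6@13:R b4@14:L b3@16:L]
Beat 10 (L): throw ball1 h=7 -> lands@17:R; in-air after throw: [b2@11:R b5@12:L b6@13:R b4@14:L b3@16:L b1@17:R]
Ball 1: thrown@0 h=3 -> first land @3; rethrown@3 h=7 -> second land @10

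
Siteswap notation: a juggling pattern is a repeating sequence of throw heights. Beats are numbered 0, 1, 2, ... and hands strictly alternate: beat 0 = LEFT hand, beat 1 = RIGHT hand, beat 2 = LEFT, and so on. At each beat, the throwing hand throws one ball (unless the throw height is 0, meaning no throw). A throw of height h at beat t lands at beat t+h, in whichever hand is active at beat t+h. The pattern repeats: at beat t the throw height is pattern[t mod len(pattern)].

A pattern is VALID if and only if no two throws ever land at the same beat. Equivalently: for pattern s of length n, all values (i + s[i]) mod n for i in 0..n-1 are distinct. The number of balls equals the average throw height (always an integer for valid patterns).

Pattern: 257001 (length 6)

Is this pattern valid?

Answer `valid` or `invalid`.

i=0: (i + s[i]) mod n = (0 + 2) mod 6 = 2
i=1: (i + s[i]) mod n = (1 + 5) mod 6 = 0
i=2: (i + s[i]) mod n = (2 + 7) mod 6 = 3
i=3: (i + s[i]) mod n = (3 + 0) mod 6 = 3
i=4: (i + s[i]) mod n = (4 + 0) mod 6 = 4
i=5: (i + s[i]) mod n = (5 + 1) mod 6 = 0
Residues: [2, 0, 3, 3, 4, 0], distinct: False

Answer: invalid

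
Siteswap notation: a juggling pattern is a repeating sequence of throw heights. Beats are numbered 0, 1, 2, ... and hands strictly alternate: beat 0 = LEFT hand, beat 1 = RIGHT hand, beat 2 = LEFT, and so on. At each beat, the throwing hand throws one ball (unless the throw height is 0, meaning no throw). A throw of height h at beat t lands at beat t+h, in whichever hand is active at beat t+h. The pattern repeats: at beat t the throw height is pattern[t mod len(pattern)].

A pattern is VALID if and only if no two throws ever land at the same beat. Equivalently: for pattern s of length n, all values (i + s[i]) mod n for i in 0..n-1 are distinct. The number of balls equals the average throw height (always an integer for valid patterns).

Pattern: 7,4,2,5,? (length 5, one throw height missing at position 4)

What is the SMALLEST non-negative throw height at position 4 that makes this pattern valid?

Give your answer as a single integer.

Answer: 2

Derivation:
i=0: (0 + 7) mod 5 = 2
i=1: (1 + 4) mod 5 = 0
i=2: (2 + 2) mod 5 = 4
i=3: (3 + 5) mod 5 = 3
i=4: s[i]=? (unknown)
Known residues: [0, 2, 3, 4]; need a permutation of 0..4, so missing residue r = 1
Need (4 + s) mod 5 = 1; smallest s = (1 - 4) mod 5 = 2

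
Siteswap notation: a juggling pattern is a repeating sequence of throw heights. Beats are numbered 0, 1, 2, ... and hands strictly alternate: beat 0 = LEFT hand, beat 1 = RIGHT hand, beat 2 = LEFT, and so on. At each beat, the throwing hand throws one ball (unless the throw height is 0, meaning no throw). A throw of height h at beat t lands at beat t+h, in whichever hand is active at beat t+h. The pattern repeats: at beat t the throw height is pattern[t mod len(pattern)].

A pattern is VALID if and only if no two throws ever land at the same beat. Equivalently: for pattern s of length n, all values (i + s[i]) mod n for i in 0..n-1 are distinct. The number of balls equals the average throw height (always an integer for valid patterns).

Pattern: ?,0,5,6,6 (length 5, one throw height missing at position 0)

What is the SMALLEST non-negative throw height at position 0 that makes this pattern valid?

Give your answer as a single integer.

Answer: 3

Derivation:
i=0: s[i]=? (unknown)
i=1: (1 + 0) mod 5 = 1
i=2: (2 + 5) mod 5 = 2
i=3: (3 + 6) mod 5 = 4
i=4: (4 + 6) mod 5 = 0
Known residues: [0, 1, 2, 4]; need a permutation of 0..4, so missing residue r = 3
Need (0 + s) mod 5 = 3; smallest s = (3 - 0) mod 5 = 3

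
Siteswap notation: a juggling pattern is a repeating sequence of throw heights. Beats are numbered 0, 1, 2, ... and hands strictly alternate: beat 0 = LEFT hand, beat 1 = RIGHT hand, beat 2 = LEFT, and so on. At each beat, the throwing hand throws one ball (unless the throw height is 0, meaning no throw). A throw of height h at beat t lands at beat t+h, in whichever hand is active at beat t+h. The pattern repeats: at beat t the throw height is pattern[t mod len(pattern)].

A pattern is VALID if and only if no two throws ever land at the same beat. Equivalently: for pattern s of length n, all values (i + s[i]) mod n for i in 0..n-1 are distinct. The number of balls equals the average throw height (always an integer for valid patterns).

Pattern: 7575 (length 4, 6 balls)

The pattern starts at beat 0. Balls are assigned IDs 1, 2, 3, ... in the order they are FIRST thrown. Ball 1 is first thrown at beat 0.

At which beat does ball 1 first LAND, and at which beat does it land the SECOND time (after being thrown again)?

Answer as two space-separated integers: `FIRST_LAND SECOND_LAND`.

Answer: 7 12

Derivation:
Beat 0 (L): throw ball1 h=7 -> lands@7:R; in-air after throw: [b1@7:R]
Beat 1 (R): throw ball2 h=5 -> lands@6:L; in-air after throw: [b2@6:L b1@7:R]
Beat 2 (L): throw ball3 h=7 -> lands@9:R; in-air after throw: [b2@6:L b1@7:R b3@9:R]
Beat 3 (R): throw ball4 h=5 -> lands@8:L; in-air after throw: [b2@6:L b1@7:R b4@8:L b3@9:R]
Beat 4 (L): throw ball5 h=7 -> lands@11:R; in-air after throw: [b2@6:L b1@7:R b4@8:L b3@9:R b5@11:R]
Beat 5 (R): throw ball6 h=5 -> lands@10:L; in-air after throw: [b2@6:L b1@7:R b4@8:L b3@9:R b6@10:L b5@11:R]
Beat 6 (L): throw ball2 h=7 -> lands@13:R; in-air after throw: [b1@7:R b4@8:L b3@9:R b6@10:L b5@11:R b2@13:R]
Beat 7 (R): throw ball1 h=5 -> lands@12:L; in-air after throw: [b4@8:L b3@9:R b6@10:L b5@11:R b1@12:L b2@13:R]
Beat 8 (L): throw ball4 h=7 -> lands@15:R; in-air after throw: [b3@9:R b6@10:L b5@11:R b1@12:L b2@13:R b4@15:R]
Beat 9 (R): throw ball3 h=5 -> lands@14:L; in-air after throw: [b6@10:L b5@11:R b1@12:L b2@13:R b3@14:L b4@15:R]
Beat 10 (L): throw ball6 h=7 -> lands@17:R; in-air after throw: [b5@11:R b1@12:L b2@13:R b3@14:L b4@15:R b6@17:R]
Beat 11 (R): throw ball5 h=5 -> lands@16:L; in-air after throw: [b1@12:L b2@13:R b3@14:L b4@15:R b5@16:L b6@17:R]
Beat 12 (L): throw ball1 h=7 -> lands@19:R; in-air after throw: [b2@13:R b3@14:L b4@15:R b5@16:L b6@17:R b1@19:R]
Ball 1: thrown@0 h=7 -> first land @7; rethrown@7 h=5 -> second land @12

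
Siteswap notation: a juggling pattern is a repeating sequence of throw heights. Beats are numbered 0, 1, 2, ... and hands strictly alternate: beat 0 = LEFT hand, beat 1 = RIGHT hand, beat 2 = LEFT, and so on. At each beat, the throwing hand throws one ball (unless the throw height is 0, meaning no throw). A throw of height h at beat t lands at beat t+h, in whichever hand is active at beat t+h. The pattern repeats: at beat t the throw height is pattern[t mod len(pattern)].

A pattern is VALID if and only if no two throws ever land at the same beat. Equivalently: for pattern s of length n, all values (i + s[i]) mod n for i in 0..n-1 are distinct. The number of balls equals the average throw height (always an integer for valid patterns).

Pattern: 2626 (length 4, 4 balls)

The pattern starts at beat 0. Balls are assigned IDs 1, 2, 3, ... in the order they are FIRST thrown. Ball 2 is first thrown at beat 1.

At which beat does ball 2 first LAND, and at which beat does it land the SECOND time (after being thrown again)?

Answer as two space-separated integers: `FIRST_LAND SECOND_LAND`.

Answer: 7 13

Derivation:
Beat 0 (L): throw ball1 h=2 -> lands@2:L; in-air after throw: [b1@2:L]
Beat 1 (R): throw ball2 h=6 -> lands@7:R; in-air after throw: [b1@2:L b2@7:R]
Beat 2 (L): throw ball1 h=2 -> lands@4:L; in-air after throw: [b1@4:L b2@7:R]
Beat 3 (R): throw ball3 h=6 -> lands@9:R; in-air after throw: [b1@4:L b2@7:R b3@9:R]
Beat 4 (L): throw ball1 h=2 -> lands@6:L; in-air after throw: [b1@6:L b2@7:R b3@9:R]
Beat 5 (R): throw ball4 h=6 -> lands@11:R; in-air after throw: [b1@6:L b2@7:R b3@9:R b4@11:R]
Beat 6 (L): throw ball1 h=2 -> lands@8:L; in-air after throw: [b2@7:R b1@8:L b3@9:R b4@11:R]
Beat 7 (R): throw ball2 h=6 -> lands@13:R; in-air after throw: [b1@8:L b3@9:R b4@11:R b2@13:R]
Beat 8 (L): throw ball1 h=2 -> lands@10:L; in-air after throw: [b3@9:R b1@10:L b4@11:R b2@13:R]
Beat 9 (R): throw ball3 h=6 -> lands@15:R; in-air after throw: [b1@10:L b4@11:R b2@13:R b3@15:R]
Beat 10 (L): throw ball1 h=2 -> lands@12:L; in-air after throw: [b4@11:R b1@12:L b2@13:R b3@15:R]
Beat 11 (R): throw ball4 h=6 -> lands@17:R; in-air after throw: [b1@12:L b2@13:R b3@15:R b4@17:R]
Beat 12 (L): throw ball1 h=2 -> lands@14:L; in-air after throw: [b2@13:R b1@14:L b3@15:R b4@17:R]
Beat 13 (R): throw ball2 h=6 -> lands@19:R; in-air after throw: [b1@14:L b3@15:R b4@17:R b2@19:R]
Ball 2: thrown@1 h=6 -> first land @7; rethrown@7 h=6 -> second land @13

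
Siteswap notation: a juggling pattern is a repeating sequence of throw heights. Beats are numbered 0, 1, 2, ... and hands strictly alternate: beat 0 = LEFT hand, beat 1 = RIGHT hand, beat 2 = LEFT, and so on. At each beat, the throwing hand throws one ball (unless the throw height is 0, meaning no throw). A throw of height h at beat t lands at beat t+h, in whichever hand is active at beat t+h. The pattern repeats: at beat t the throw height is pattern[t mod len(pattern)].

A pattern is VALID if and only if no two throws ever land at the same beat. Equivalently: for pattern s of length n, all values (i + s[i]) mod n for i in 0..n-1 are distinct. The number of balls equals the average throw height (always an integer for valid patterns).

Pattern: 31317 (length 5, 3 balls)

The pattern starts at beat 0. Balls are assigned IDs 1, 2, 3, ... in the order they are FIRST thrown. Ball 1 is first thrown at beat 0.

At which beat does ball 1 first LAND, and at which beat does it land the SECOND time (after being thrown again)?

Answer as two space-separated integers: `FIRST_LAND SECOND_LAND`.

Beat 0 (L): throw ball1 h=3 -> lands@3:R; in-air after throw: [b1@3:R]
Beat 1 (R): throw ball2 h=1 -> lands@2:L; in-air after throw: [b2@2:L b1@3:R]
Beat 2 (L): throw ball2 h=3 -> lands@5:R; in-air after throw: [b1@3:R b2@5:R]
Beat 3 (R): throw ball1 h=1 -> lands@4:L; in-air after throw: [b1@4:L b2@5:R]
Beat 4 (L): throw ball1 h=7 -> lands@11:R; in-air after throw: [b2@5:R b1@11:R]
Ball 1: thrown@0 h=3 -> first land @3; rethrown@3 h=1 -> second land @4

Answer: 3 4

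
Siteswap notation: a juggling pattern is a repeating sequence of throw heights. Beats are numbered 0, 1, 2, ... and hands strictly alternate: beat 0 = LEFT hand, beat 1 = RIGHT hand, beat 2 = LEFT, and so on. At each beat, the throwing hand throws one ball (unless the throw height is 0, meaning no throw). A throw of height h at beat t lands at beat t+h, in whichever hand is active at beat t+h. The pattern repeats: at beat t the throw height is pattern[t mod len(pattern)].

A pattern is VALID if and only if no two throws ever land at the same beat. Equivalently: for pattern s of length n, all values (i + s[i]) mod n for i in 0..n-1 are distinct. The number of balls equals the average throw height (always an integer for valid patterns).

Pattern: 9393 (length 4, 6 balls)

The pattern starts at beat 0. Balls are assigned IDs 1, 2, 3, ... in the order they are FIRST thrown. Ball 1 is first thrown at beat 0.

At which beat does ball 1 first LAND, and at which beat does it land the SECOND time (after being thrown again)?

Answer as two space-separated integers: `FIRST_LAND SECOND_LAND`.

Answer: 9 12

Derivation:
Beat 0 (L): throw ball1 h=9 -> lands@9:R; in-air after throw: [b1@9:R]
Beat 1 (R): throw ball2 h=3 -> lands@4:L; in-air after throw: [b2@4:L b1@9:R]
Beat 2 (L): throw ball3 h=9 -> lands@11:R; in-air after throw: [b2@4:L b1@9:R b3@11:R]
Beat 3 (R): throw ball4 h=3 -> lands@6:L; in-air after throw: [b2@4:L b4@6:L b1@9:R b3@11:R]
Beat 4 (L): throw ball2 h=9 -> lands@13:R; in-air after throw: [b4@6:L b1@9:R b3@11:R b2@13:R]
Beat 5 (R): throw ball5 h=3 -> lands@8:L; in-air after throw: [b4@6:L b5@8:L b1@9:R b3@11:R b2@13:R]
Beat 6 (L): throw ball4 h=9 -> lands@15:R; in-air after throw: [b5@8:L b1@9:R b3@11:R b2@13:R b4@15:R]
Beat 7 (R): throw ball6 h=3 -> lands@10:L; in-air after throw: [b5@8:L b1@9:R b6@10:L b3@11:R b2@13:R b4@15:R]
Beat 8 (L): throw ball5 h=9 -> lands@17:R; in-air after throw: [b1@9:R b6@10:L b3@11:R b2@13:R b4@15:R b5@17:R]
Beat 9 (R): throw ball1 h=3 -> lands@12:L; in-air after throw: [b6@10:L b3@11:R b1@12:L b2@13:R b4@15:R b5@17:R]
Beat 10 (L): throw ball6 h=9 -> lands@19:R; in-air after throw: [b3@11:R b1@12:L b2@13:R b4@15:R b5@17:R b6@19:R]
Beat 11 (R): throw ball3 h=3 -> lands@14:L; in-air after throw: [b1@12:L b2@13:R b3@14:L b4@15:R b5@17:R b6@19:R]
Ball 1: thrown@0 h=9 -> first land @9; rethrown@9 h=3 -> second land @12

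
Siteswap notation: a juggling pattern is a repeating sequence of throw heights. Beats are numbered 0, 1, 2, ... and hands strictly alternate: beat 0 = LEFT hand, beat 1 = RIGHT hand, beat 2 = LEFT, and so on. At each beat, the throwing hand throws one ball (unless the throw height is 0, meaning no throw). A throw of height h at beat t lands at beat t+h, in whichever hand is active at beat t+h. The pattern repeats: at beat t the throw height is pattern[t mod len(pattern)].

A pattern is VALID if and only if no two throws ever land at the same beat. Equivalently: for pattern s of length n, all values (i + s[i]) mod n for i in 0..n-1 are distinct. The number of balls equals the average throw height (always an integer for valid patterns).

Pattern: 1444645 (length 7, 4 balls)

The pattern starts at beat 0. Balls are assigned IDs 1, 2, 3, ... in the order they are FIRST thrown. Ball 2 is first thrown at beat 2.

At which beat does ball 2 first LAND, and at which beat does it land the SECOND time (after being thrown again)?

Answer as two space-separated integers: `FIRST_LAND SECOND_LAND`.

Beat 0 (L): throw ball1 h=1 -> lands@1:R; in-air after throw: [b1@1:R]
Beat 1 (R): throw ball1 h=4 -> lands@5:R; in-air after throw: [b1@5:R]
Beat 2 (L): throw ball2 h=4 -> lands@6:L; in-air after throw: [b1@5:R b2@6:L]
Beat 3 (R): throw ball3 h=4 -> lands@7:R; in-air after throw: [b1@5:R b2@6:L b3@7:R]
Beat 4 (L): throw ball4 h=6 -> lands@10:L; in-air after throw: [b1@5:R b2@6:L b3@7:R b4@10:L]
Beat 5 (R): throw ball1 h=4 -> lands@9:R; in-air after throw: [b2@6:L b3@7:R b1@9:R b4@10:L]
Beat 6 (L): throw ball2 h=5 -> lands@11:R; in-air after throw: [b3@7:R b1@9:R b4@10:L b2@11:R]
Beat 7 (R): throw ball3 h=1 -> lands@8:L; in-air after throw: [b3@8:L b1@9:R b4@10:L b2@11:R]
Beat 8 (L): throw ball3 h=4 -> lands@12:L; in-air after throw: [b1@9:R b4@10:L b2@11:R b3@12:L]
Beat 9 (R): throw ball1 h=4 -> lands@13:R; in-air after throw: [b4@10:L b2@11:R b3@12:L b1@13:R]
Beat 10 (L): throw ball4 h=4 -> lands@14:L; in-air after throw: [b2@11:R b3@12:L b1@13:R b4@14:L]
Beat 11 (R): throw ball2 h=6 -> lands@17:R; in-air after throw: [b3@12:L b1@13:R b4@14:L b2@17:R]
Ball 2: thrown@2 h=4 -> first land @6; rethrown@6 h=5 -> second land @11

Answer: 6 11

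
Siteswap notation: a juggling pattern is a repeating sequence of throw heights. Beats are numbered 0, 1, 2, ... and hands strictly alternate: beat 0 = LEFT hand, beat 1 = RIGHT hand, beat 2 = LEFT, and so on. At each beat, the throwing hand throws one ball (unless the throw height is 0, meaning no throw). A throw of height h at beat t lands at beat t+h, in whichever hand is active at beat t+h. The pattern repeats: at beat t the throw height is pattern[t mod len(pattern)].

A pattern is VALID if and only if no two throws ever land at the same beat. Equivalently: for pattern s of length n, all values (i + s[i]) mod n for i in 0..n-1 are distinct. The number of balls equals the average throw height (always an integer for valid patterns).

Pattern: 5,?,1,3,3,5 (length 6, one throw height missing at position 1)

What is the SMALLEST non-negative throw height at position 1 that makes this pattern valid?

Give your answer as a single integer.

Answer: 1

Derivation:
i=0: (0 + 5) mod 6 = 5
i=1: s[i]=? (unknown)
i=2: (2 + 1) mod 6 = 3
i=3: (3 + 3) mod 6 = 0
i=4: (4 + 3) mod 6 = 1
i=5: (5 + 5) mod 6 = 4
Known residues: [0, 1, 3, 4, 5]; need a permutation of 0..5, so missing residue r = 2
Need (1 + s) mod 6 = 2; smallest s = (2 - 1) mod 6 = 1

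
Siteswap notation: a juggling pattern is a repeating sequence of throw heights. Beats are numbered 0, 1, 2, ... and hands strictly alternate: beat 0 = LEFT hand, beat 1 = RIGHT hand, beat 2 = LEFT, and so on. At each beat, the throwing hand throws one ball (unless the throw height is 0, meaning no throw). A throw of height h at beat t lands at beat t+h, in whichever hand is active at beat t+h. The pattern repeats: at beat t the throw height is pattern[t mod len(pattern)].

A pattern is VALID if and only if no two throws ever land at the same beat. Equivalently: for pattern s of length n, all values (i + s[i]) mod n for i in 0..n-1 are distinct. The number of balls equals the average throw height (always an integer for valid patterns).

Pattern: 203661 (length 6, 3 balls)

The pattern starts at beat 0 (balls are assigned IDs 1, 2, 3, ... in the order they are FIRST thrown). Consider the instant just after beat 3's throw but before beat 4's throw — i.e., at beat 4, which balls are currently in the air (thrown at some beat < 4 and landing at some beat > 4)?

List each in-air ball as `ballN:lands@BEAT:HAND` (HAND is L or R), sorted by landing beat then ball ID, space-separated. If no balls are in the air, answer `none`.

Beat 0 (L): throw ball1 h=2 -> lands@2:L; in-air after throw: [b1@2:L]
Beat 2 (L): throw ball1 h=3 -> lands@5:R; in-air after throw: [b1@5:R]
Beat 3 (R): throw ball2 h=6 -> lands@9:R; in-air after throw: [b1@5:R b2@9:R]
Beat 4 (L): throw ball3 h=6 -> lands@10:L; in-air after throw: [b1@5:R b2@9:R b3@10:L]

Answer: ball1:lands@5:R ball2:lands@9:R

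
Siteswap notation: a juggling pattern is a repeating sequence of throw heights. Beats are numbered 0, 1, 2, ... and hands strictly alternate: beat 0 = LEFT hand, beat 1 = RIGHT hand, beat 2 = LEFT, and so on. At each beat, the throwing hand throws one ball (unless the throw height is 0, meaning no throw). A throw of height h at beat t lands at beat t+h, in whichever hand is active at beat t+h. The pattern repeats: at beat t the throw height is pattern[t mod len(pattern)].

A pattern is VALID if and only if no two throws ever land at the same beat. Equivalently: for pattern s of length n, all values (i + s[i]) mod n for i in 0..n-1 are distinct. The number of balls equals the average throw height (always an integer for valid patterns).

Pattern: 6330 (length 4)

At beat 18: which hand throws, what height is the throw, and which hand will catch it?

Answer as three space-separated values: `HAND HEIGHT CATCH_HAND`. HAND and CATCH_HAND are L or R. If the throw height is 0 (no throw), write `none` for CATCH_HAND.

Beat 18: 18 mod 2 = 0, so hand = L
Throw height = pattern[18 mod 4] = pattern[2] = 3
Lands at beat 18+3=21, 21 mod 2 = 1, so catch hand = R

Answer: L 3 R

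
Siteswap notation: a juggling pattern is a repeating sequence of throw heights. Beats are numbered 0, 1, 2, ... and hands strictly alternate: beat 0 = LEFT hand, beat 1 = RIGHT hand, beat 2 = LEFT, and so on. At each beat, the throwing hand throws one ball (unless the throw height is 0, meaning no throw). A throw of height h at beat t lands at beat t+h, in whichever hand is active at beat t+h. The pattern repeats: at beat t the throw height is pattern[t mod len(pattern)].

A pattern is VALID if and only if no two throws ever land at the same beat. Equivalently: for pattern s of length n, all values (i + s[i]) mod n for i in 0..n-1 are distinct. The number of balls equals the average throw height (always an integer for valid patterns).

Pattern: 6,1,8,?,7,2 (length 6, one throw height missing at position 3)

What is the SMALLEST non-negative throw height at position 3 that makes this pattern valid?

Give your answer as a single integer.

Answer: 0

Derivation:
i=0: (0 + 6) mod 6 = 0
i=1: (1 + 1) mod 6 = 2
i=2: (2 + 8) mod 6 = 4
i=3: s[i]=? (unknown)
i=4: (4 + 7) mod 6 = 5
i=5: (5 + 2) mod 6 = 1
Known residues: [0, 1, 2, 4, 5]; need a permutation of 0..5, so missing residue r = 3
Need (3 + s) mod 6 = 3; smallest s = (3 - 3) mod 6 = 0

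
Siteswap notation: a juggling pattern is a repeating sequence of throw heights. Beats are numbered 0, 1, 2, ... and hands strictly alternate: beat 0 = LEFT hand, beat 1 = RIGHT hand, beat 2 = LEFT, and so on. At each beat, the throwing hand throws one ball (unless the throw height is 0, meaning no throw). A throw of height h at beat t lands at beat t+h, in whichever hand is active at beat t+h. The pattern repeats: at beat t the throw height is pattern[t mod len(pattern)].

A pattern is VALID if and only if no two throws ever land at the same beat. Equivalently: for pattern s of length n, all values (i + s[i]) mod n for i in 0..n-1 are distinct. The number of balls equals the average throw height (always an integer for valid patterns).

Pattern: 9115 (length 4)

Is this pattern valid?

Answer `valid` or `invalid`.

Answer: valid

Derivation:
i=0: (i + s[i]) mod n = (0 + 9) mod 4 = 1
i=1: (i + s[i]) mod n = (1 + 1) mod 4 = 2
i=2: (i + s[i]) mod n = (2 + 1) mod 4 = 3
i=3: (i + s[i]) mod n = (3 + 5) mod 4 = 0
Residues: [1, 2, 3, 0], distinct: True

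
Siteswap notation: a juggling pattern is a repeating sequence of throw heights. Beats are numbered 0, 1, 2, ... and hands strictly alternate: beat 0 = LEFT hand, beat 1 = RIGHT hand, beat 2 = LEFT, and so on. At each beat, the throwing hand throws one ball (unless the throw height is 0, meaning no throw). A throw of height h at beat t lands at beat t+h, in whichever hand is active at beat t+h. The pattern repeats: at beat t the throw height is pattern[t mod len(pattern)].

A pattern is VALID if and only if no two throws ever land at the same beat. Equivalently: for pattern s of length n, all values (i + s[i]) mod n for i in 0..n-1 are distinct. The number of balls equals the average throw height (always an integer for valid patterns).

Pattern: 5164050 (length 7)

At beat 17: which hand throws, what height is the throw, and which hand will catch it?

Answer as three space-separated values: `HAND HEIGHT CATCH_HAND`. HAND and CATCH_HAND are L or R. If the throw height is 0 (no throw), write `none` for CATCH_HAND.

Answer: R 4 R

Derivation:
Beat 17: 17 mod 2 = 1, so hand = R
Throw height = pattern[17 mod 7] = pattern[3] = 4
Lands at beat 17+4=21, 21 mod 2 = 1, so catch hand = R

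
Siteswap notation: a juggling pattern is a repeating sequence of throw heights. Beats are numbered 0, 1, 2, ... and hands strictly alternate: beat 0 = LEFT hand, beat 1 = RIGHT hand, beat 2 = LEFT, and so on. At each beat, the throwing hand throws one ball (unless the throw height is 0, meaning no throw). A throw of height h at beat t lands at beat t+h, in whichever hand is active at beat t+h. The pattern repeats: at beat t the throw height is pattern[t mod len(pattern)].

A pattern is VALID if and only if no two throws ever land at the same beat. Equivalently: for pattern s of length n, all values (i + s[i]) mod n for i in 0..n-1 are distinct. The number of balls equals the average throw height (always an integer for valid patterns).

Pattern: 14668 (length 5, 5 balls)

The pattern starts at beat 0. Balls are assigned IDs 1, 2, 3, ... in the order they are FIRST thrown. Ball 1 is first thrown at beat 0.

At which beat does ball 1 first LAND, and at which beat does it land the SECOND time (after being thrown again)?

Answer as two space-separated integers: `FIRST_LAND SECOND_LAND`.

Beat 0 (L): throw ball1 h=1 -> lands@1:R; in-air after throw: [b1@1:R]
Beat 1 (R): throw ball1 h=4 -> lands@5:R; in-air after throw: [b1@5:R]
Beat 2 (L): throw ball2 h=6 -> lands@8:L; in-air after throw: [b1@5:R b2@8:L]
Beat 3 (R): throw ball3 h=6 -> lands@9:R; in-air after throw: [b1@5:R b2@8:L b3@9:R]
Beat 4 (L): throw ball4 h=8 -> lands@12:L; in-air after throw: [b1@5:R b2@8:L b3@9:R b4@12:L]
Beat 5 (R): throw ball1 h=1 -> lands@6:L; in-air after throw: [b1@6:L b2@8:L b3@9:R b4@12:L]
Ball 1: thrown@0 h=1 -> first land @1; rethrown@1 h=4 -> second land @5

Answer: 1 5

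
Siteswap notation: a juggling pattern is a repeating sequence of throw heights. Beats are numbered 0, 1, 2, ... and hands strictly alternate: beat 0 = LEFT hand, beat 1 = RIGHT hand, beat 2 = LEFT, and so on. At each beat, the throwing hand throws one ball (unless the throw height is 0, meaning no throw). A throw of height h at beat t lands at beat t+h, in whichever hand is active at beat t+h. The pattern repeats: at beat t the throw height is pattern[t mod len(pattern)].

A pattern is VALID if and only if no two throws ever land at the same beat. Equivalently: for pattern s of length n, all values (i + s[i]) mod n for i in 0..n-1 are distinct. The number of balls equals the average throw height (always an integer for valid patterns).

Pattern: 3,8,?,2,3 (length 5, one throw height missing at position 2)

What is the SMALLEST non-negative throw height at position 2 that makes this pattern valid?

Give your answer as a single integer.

i=0: (0 + 3) mod 5 = 3
i=1: (1 + 8) mod 5 = 4
i=2: s[i]=? (unknown)
i=3: (3 + 2) mod 5 = 0
i=4: (4 + 3) mod 5 = 2
Known residues: [0, 2, 3, 4]; need a permutation of 0..4, so missing residue r = 1
Need (2 + s) mod 5 = 1; smallest s = (1 - 2) mod 5 = 4

Answer: 4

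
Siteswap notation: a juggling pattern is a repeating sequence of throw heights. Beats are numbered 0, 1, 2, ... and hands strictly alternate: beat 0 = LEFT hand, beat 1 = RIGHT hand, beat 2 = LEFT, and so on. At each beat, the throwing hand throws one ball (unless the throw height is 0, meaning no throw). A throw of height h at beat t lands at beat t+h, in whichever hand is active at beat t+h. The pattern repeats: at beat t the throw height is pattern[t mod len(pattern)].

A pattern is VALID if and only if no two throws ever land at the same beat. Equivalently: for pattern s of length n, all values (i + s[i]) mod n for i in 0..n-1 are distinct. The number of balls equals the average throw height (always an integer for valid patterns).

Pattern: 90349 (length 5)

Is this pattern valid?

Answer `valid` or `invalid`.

i=0: (i + s[i]) mod n = (0 + 9) mod 5 = 4
i=1: (i + s[i]) mod n = (1 + 0) mod 5 = 1
i=2: (i + s[i]) mod n = (2 + 3) mod 5 = 0
i=3: (i + s[i]) mod n = (3 + 4) mod 5 = 2
i=4: (i + s[i]) mod n = (4 + 9) mod 5 = 3
Residues: [4, 1, 0, 2, 3], distinct: True

Answer: valid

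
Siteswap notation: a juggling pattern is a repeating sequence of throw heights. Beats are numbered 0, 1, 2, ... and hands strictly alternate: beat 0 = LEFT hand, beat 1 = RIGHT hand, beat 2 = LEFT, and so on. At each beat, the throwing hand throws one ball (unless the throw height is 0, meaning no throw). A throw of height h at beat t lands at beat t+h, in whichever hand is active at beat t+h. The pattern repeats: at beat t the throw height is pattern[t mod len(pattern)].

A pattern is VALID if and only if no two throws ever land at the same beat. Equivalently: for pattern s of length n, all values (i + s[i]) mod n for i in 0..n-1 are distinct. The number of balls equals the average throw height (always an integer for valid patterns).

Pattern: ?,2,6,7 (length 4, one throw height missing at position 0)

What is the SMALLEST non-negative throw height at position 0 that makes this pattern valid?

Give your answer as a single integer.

Answer: 1

Derivation:
i=0: s[i]=? (unknown)
i=1: (1 + 2) mod 4 = 3
i=2: (2 + 6) mod 4 = 0
i=3: (3 + 7) mod 4 = 2
Known residues: [0, 2, 3]; need a permutation of 0..3, so missing residue r = 1
Need (0 + s) mod 4 = 1; smallest s = (1 - 0) mod 4 = 1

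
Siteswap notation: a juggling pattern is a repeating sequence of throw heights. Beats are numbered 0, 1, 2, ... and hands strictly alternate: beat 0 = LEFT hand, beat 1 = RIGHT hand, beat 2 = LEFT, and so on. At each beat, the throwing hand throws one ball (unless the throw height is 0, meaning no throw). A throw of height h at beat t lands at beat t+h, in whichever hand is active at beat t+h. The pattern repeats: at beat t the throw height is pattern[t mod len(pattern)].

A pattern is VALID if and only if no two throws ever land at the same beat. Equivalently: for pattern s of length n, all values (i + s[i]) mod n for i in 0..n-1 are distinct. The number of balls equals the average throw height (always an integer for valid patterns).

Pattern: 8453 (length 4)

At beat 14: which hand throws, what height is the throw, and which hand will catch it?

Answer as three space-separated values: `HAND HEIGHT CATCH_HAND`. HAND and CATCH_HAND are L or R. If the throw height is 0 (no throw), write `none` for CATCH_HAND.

Beat 14: 14 mod 2 = 0, so hand = L
Throw height = pattern[14 mod 4] = pattern[2] = 5
Lands at beat 14+5=19, 19 mod 2 = 1, so catch hand = R

Answer: L 5 R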